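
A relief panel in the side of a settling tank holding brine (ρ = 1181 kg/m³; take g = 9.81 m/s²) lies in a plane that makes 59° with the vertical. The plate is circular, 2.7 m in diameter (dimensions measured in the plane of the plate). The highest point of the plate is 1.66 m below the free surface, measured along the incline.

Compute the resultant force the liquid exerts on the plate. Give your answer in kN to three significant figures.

F ≈ 103 kN

γ = ρg = 1181 × 9.81 / 1000 = 11.58561 kN/m³.
The plate makes 59° with the vertical, i.e. θ = 90° − 59° = 31° to the horizontal. Measuring y along the incline from the free-surface line, vertical depth h = y·sinθ with sinθ = 0.515038.
The centroid is at the centre, 1.35 m below the top of the plate, so y_c = 1.66 + 1.35 = 3.01 m and h_c = 3.01 × 0.515038 = 1.55026 m.
A = π(1.35)² = 5.72555 m².
Resultant F = γ·h_c·A = 11.58561 × 1.55026 × 5.72555 = 102.835 kN.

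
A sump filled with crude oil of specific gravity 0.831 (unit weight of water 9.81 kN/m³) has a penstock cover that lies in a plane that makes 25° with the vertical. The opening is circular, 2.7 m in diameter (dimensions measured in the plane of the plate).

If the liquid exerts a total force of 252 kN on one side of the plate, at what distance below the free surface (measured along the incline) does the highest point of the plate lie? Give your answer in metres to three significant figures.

y_top ≈ 4.61 m

γ = 0.831 × 9.81 = 8.15211 kN/m³.
A = π(1.35)² = 5.72555 m².
From F = γ·h_c·A, the centroid depth is h_c = 252/(8.15211 × 5.72555) = 5.399 m.
The plate makes 25° with the vertical, i.e. θ = 90° − 25° = 65° to the horizontal. Measuring y along the incline from the free-surface line, vertical depth h = y·sinθ with sinθ = 0.906308.
Along the incline, y_c = h_c/sinθ = 5.399/0.906308 = 5.95714 m.
The centroid is at the centre, 1.35 m below the top of the plate, so the highest point sits at y_top = 5.95714 − 1.35 = 4.60714 m along the incline.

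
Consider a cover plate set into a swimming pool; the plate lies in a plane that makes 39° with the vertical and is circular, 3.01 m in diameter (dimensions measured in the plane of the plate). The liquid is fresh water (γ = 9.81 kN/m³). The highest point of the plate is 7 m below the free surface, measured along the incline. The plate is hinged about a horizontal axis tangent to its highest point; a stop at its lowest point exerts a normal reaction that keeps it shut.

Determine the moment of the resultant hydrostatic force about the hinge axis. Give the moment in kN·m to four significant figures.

γ = 9.81 kN/m³.
The plate makes 39° with the vertical, i.e. θ = 90° − 39° = 51° to the horizontal. Measuring y along the incline from the free-surface line, vertical depth h = y·sinθ with sinθ = 0.777146.
The centroid is at the centre, 1.505 m below the top of the plate, so y_c = 7 + 1.505 = 8.505 m and h_c = 8.505 × 0.777146 = 6.60963 m.
A = π(1.505)² = 7.11579 m².
Resultant F = γ·h_c·A = 9.81 × 6.60963 × 7.11579 = 461.391 kN.
I_c = πr⁴/4 = π × 1.505⁴/4 = 4.02936 m⁴.
Centre of pressure: y_p = y_c + I_c/(y_c·A) = 8.505 + 4.02936/(8.505 × 7.11579) = 8.505 + 0.0665792 = 8.57158 m along the plane.
The resultant acts 1.505 + 0.0665792 = 1.57158 m (along the plate) below the hinge at the top edge, so the moment about the hinge is M = F × 1.57158 = 461.391 × 1.57158 = 725.113 kN·m.

M ≈ 725.1 kN·m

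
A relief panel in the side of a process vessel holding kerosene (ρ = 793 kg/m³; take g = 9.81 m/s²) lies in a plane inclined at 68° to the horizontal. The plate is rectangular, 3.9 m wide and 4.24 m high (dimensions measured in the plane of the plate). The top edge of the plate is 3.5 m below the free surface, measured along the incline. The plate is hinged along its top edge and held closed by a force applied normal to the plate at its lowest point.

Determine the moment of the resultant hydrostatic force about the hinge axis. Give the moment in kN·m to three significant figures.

M ≈ 1600 kN·m

γ = ρg = 793 × 9.81 / 1000 = 7.77933 kN/m³.
Let θ = 68° be the plate's angle to the horizontal; measure y along the incline from where the plane meets the free surface. Vertical depth h = y·sinθ with sinθ = 0.927184.
The centroid lies 4.24/2 = 2.12 m below the top edge, so y_c = 3.5 + 2.12 = 5.62 m and h_c = 5.62 × 0.927184 = 5.21077 m.
A = 3.9 × 4.24 = 16.536 m².
Resultant F = γ·h_c·A = 7.77933 × 5.21077 × 16.536 = 670.308 kN.
I_c = b·h³/12 = 3.9 × 4.24³/12 = 24.7731 m⁴.
Centre of pressure: y_p = y_c + I_c/(y_c·A) = 5.62 + 24.7731/(5.62 × 16.536) = 5.62 + 0.266571 = 5.88657 m along the plane.
The resultant acts 2.12 + 0.266571 = 2.38657 m (along the plate) below the hinge at the top edge, so the moment about the hinge is M = F × 2.38657 = 670.308 × 2.38657 = 1599.74 kN·m.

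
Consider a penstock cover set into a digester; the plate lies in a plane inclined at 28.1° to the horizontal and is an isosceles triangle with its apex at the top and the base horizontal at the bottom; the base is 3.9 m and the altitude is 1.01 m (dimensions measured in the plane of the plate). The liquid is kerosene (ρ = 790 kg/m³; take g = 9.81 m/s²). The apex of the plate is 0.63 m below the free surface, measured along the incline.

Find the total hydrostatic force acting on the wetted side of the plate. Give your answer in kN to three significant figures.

γ = ρg = 790 × 9.81 / 1000 = 7.7499 kN/m³.
Let θ = 28.1° be the plate's angle to the horizontal; measure y along the incline from where the plane meets the free surface. Vertical depth h = y·sinθ with sinθ = 0.471012.
With the apex up, the centroid sits 2h/3 = 2 × 1.01/3 = 0.673333 m below the apex, so y_c = 0.63 + 0.673333 = 1.30333 m and h_c = 1.30333 × 0.471012 = 0.613884 m.
A = ½ × 3.9 × 1.01 = 1.9695 m².
Resultant F = γ·h_c·A = 7.7499 × 0.613884 × 1.9695 = 9.36997 kN.

F ≈ 9.37 kN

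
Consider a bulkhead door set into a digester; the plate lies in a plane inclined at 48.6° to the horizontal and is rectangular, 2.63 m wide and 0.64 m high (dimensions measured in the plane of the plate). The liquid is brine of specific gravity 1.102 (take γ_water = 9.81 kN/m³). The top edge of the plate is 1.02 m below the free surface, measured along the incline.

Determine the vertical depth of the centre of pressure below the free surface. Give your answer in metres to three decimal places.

h_p = 1.024 m

γ = 1.102 × 9.81 = 10.81062 kN/m³.
Let θ = 48.6° be the plate's angle to the horizontal; measure y along the incline from where the plane meets the free surface. Vertical depth h = y·sinθ with sinθ = 0.750111.
The centroid lies 0.64/2 = 0.32 m below the top edge, so y_c = 1.02 + 0.32 = 1.34 m and h_c = 1.34 × 0.750111 = 1.00515 m.
A = 2.63 × 0.64 = 1.6832 m².
Resultant F = γ·h_c·A = 10.81062 × 1.00515 × 1.6832 = 18.2901 kN.
I_c = b·h³/12 = 2.63 × 0.64³/12 = 0.0574532 m⁴.
Centre of pressure: y_p = y_c + I_c/(y_c·A) = 1.34 + 0.0574532/(1.34 × 1.6832) = 1.34 + 0.0254726 = 1.36547 m along the plane.
Vertically, h_p = y_p·sinθ = 1.36547 × 0.750111 = 1.02425 m.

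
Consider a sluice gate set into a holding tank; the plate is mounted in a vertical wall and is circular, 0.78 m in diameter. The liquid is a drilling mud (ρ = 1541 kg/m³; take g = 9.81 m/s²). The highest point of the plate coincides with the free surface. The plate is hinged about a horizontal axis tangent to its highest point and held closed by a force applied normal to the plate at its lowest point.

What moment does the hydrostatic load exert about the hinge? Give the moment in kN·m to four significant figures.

M ≈ 1.373 kN·m

γ = ρg = 1541 × 9.81 / 1000 = 15.11721 kN/m³.
The centroid is at the centre, 0.39 m below the top of the plate, so the centroid depth is h_c = 0.39 m.
A = π(0.39)² = 0.477836 m².
Resultant F = γ·h_c·A = 15.11721 × 0.39 × 0.477836 = 2.81718 kN.
I_c = πr⁴/4 = π × 0.39⁴/4 = 0.0181697 m⁴.
Centre of pressure: y_p = y_c + I_c/(y_c·A) = 0.39 + 0.0181697/(0.39 × 0.477836) = 0.39 + 0.0974999 = 0.4875 m along the plane.
The resultant acts 0.39 + 0.0974999 = 0.4875 m (along the plate) below the hinge at the top edge, so the moment about the hinge is M = F × 0.4875 = 2.81718 × 0.4875 = 1.37338 kN·m.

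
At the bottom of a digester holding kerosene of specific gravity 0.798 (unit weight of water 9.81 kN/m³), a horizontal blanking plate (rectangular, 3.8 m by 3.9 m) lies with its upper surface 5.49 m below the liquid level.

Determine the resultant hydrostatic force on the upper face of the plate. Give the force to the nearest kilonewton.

F ≈ 637 kN

γ = 0.798 × 9.81 = 7.82838 kN/m³.
The plate is horizontal, so pressure is uniform at p = γ·h = 7.82838 × 5.49 = 42.9778 kN/m².
A = 3.8 × 3.9 = 14.82 m².
F = p·A = 42.9778 × 14.82 = 636.931 kN.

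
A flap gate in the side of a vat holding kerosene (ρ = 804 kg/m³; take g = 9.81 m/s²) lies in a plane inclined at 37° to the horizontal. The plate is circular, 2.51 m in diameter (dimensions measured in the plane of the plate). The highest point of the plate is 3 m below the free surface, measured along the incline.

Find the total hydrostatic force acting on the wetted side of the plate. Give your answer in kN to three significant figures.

F ≈ 99.9 kN

γ = ρg = 804 × 9.81 / 1000 = 7.88724 kN/m³.
Let θ = 37° be the plate's angle to the horizontal; measure y along the incline from where the plane meets the free surface. Vertical depth h = y·sinθ with sinθ = 0.601815.
The centroid is at the centre, 1.255 m below the top of the plate, so y_c = 3 + 1.255 = 4.255 m and h_c = 4.255 × 0.601815 = 2.56072 m.
A = π(1.255)² = 4.94809 m².
Resultant F = γ·h_c·A = 7.88724 × 2.56072 × 4.94809 = 99.9366 kN.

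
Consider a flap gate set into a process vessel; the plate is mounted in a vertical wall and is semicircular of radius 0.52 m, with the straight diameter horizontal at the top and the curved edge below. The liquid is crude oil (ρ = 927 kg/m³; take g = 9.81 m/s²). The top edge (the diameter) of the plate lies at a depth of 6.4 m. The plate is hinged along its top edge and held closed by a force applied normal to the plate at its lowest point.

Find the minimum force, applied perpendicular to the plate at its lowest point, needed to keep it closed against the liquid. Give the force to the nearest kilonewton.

γ = ρg = 927 × 9.81 / 1000 = 9.09387 kN/m³.
The centroid of a semicircle lies 4r/(3π) = 0.220695 m from the diameter, here below the top edge, so the centroid depth is h_c = 6.4 + 0.220695 = 6.6207 m.
A = πr²/2 = π × 0.52²/2 = 0.424743 m².
Resultant F = γ·h_c·A = 9.09387 × 6.6207 × 0.424743 = 25.5728 kN.
I_c = (π/8 − 8/(9π))·r⁴ = 0.109757 × 0.52⁴ = 0.00802501 m⁴.
Centre of pressure: y_p = y_c + I_c/(y_c·A) = 6.6207 + 0.00802501/(6.6207 × 0.424743) = 6.6207 + 0.00285375 = 6.62355 m along the plane.
The resultant acts 0.220695 + 0.00285375 = 0.223549 m (along the plate) below the hinge at the top edge, so the moment about the hinge is M = F × 0.223549 = 25.5728 × 0.223549 = 5.71677 kN·m.
A normal force at the bottom, 0.52 m from the hinge, must supply this moment: P = 5.71677/0.52 = 10.9938 kN.

P ≈ 11 kN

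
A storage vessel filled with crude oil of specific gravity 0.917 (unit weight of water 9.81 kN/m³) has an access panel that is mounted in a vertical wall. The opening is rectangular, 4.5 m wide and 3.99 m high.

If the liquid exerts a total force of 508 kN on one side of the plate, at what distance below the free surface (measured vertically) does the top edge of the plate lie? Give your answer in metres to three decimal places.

d_top ≈ 1.150 m

γ = 0.917 × 9.81 = 8.99577 kN/m³.
A = 4.5 × 3.99 = 17.955 m².
From F = γ·h_c·A, the centroid depth is h_c = 508/(8.99577 × 17.955) = 3.14514 m.
The centroid lies 3.99/2 = 1.995 m below the top edge, so the top edge sits at h_top = 3.14514 − 1.995 = 1.15014 m below the surface.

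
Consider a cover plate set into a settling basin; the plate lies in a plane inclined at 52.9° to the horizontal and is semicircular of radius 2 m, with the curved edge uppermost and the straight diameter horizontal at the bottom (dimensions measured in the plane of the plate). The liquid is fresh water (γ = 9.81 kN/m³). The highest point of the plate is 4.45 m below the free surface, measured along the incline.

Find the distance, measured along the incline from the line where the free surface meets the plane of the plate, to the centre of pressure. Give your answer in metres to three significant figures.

y_p = 5.65 m

γ = 9.81 kN/m³.
Let θ = 52.9° be the plate's angle to the horizontal; measure y along the incline from where the plane meets the free surface. Vertical depth h = y·sinθ with sinθ = 0.797584.
The centroid lies 4r/(3π) = 0.848826 m above the diameter, so r − 4r/(3π) = 2 − 0.848826 = 1.15117 m below the topmost point, so y_c = 4.45 + 1.15117 = 5.60117 m and h_c = 5.60117 × 0.797584 = 4.4674 m.
A = πr²/2 = π × 2²/2 = 6.28319 m².
Resultant F = γ·h_c·A = 9.81 × 4.4674 × 6.28319 = 275.362 kN.
I_c = (π/8 − 8/(9π))·r⁴ = 0.109757 × 2⁴ = 1.75611 m⁴.
Centre of pressure: y_p = y_c + I_c/(y_c·A) = 5.60117 + 1.75611/(5.60117 × 6.28319) = 5.60117 + 0.0498991 = 5.65107 m along the plane.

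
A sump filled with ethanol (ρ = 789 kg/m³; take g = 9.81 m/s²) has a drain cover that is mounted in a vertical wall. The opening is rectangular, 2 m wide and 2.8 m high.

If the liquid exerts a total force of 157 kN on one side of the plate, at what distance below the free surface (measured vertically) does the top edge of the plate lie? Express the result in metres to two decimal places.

d_top ≈ 2.22 m

γ = ρg = 789 × 9.81 / 1000 = 7.74009 kN/m³.
A = 2 × 2.8 = 5.6 m².
From F = γ·h_c·A, the centroid depth is h_c = 157/(7.74009 × 5.6) = 3.62214 m.
The centroid lies 2.8/2 = 1.4 m below the top edge, so the top edge sits at h_top = 3.62214 − 1.4 = 2.22214 m below the surface.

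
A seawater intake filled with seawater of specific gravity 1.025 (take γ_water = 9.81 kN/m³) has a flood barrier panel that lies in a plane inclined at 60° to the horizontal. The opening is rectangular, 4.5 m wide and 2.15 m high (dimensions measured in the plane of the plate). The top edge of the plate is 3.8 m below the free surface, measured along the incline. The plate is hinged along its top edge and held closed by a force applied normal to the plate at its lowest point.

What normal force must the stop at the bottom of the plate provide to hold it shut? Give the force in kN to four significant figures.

γ = 1.025 × 9.81 = 10.05525 kN/m³.
Let θ = 60° be the plate's angle to the horizontal; measure y along the incline from where the plane meets the free surface. Vertical depth h = y·sinθ with sinθ = 0.866025.
The centroid lies 2.15/2 = 1.075 m below the top edge, so y_c = 3.8 + 1.075 = 4.875 m and h_c = 4.875 × 0.866025 = 4.22187 m.
A = 4.5 × 2.15 = 9.675 m².
Resultant F = γ·h_c·A = 10.05525 × 4.22187 × 9.675 = 410.723 kN.
I_c = b·h³/12 = 4.5 × 2.15³/12 = 3.72689 m⁴.
Centre of pressure: y_p = y_c + I_c/(y_c·A) = 4.875 + 3.72689/(4.875 × 9.675) = 4.875 + 0.0790171 = 4.95402 m along the plane.
The resultant acts 1.075 + 0.0790171 = 1.15402 m (along the plate) below the hinge at the top edge, so the moment about the hinge is M = F × 1.15402 = 410.723 × 1.15402 = 473.983 kN·m.
A normal force at the bottom, 2.15 m from the hinge, must supply this moment: P = 473.983/2.15 = 220.457 kN.

P ≈ 220.5 kN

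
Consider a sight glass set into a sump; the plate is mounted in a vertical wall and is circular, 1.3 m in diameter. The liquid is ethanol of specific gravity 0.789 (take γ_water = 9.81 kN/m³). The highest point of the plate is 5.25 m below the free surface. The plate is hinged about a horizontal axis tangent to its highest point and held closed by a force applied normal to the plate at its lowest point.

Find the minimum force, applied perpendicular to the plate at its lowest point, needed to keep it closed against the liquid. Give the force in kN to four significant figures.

P ≈ 31.14 kN

γ = 0.789 × 9.81 = 7.74009 kN/m³.
The centroid is at the centre, 0.65 m below the top of the plate, so the centroid depth is h_c = 5.25 + 0.65 = 5.9 m.
A = π(0.65)² = 1.32732 m².
Resultant F = γ·h_c·A = 7.74009 × 5.9 × 1.32732 = 60.6141 kN.
I_c = πr⁴/4 = π × 0.65⁴/4 = 0.140198 m⁴.
Centre of pressure: y_p = y_c + I_c/(y_c·A) = 5.9 + 0.140198/(5.9 × 1.32732) = 5.9 + 0.0179025 = 5.9179 m along the plane.
The resultant acts 0.65 + 0.0179025 = 0.667903 m (along the plate) below the hinge at the top edge, so the moment about the hinge is M = F × 0.667903 = 60.6141 × 0.667903 = 40.4843 kN·m.
A normal force at the bottom, 1.3 m from the hinge, must supply this moment: P = 40.4843/1.3 = 31.1418 kN.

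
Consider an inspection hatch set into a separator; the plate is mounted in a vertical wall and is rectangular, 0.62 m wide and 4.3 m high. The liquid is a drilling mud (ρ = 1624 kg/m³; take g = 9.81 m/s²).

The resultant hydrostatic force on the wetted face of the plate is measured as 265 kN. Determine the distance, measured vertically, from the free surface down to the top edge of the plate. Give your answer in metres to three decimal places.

γ = ρg = 1624 × 9.81 / 1000 = 15.93144 kN/m³.
A = 0.62 × 4.3 = 2.666 m².
From F = γ·h_c·A, the centroid depth is h_c = 265/(15.93144 × 2.666) = 6.23923 m.
The centroid lies 4.3/2 = 2.15 m below the top edge, so the top edge sits at h_top = 6.23923 − 2.15 = 4.08923 m below the surface.

d_top ≈ 4.089 m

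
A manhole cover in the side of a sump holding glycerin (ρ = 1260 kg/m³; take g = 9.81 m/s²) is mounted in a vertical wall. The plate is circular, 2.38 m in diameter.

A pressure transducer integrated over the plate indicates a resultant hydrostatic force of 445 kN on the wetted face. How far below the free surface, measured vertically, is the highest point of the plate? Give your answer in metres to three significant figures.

γ = ρg = 1260 × 9.81 / 1000 = 12.3606 kN/m³.
A = π(1.19)² = 4.44881 m².
From F = γ·h_c·A, the centroid depth is h_c = 445/(12.3606 × 4.44881) = 8.09239 m.
The centroid is at the centre, 1.19 m below the top of the plate, so the highest point sits at h_top = 8.09239 − 1.19 = 6.90239 m below the surface.

d_top ≈ 6.90 m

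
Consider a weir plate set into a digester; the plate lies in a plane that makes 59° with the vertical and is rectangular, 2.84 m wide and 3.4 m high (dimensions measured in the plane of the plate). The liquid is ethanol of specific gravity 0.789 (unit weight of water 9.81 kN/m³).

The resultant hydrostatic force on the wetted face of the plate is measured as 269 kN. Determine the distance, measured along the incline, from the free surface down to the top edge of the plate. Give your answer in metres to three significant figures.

γ = 0.789 × 9.81 = 7.74009 kN/m³.
A = 2.84 × 3.4 = 9.656 m².
From F = γ·h_c·A, the centroid depth is h_c = 269/(7.74009 × 9.656) = 3.59923 m.
The plate makes 59° with the vertical, i.e. θ = 90° − 59° = 31° to the horizontal. Measuring y along the incline from the free-surface line, vertical depth h = y·sinθ with sinθ = 0.515038.
Along the incline, y_c = h_c/sinθ = 3.59923/0.515038 = 6.98828 m.
The centroid lies 3.4/2 = 1.7 m below the top edge, so the top edge sits at y_top = 6.98828 − 1.7 = 5.28828 m along the incline.

y_top ≈ 5.29 m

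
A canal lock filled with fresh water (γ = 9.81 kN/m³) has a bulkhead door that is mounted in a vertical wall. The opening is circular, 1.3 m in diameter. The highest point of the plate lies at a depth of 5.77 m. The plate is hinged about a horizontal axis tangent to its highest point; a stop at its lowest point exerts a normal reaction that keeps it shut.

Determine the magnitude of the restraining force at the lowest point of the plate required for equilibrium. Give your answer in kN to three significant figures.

P ≈ 42.9 kN

γ = 9.81 kN/m³.
The centroid is at the centre, 0.65 m below the top of the plate, so the centroid depth is h_c = 5.77 + 0.65 = 6.42 m.
A = π(0.65)² = 1.32732 m².
Resultant F = γ·h_c·A = 9.81 × 6.42 × 1.32732 = 83.5949 kN.
I_c = πr⁴/4 = π × 0.65⁴/4 = 0.140198 m⁴.
Centre of pressure: y_p = y_c + I_c/(y_c·A) = 6.42 + 0.140198/(6.42 × 1.32732) = 6.42 + 0.0164525 = 6.43645 m along the plane.
The resultant acts 0.65 + 0.0164525 = 0.666453 m (along the plate) below the hinge at the top edge, so the moment about the hinge is M = F × 0.666453 = 83.5949 × 0.666453 = 55.7121 kN·m.
A normal force at the bottom, 1.3 m from the hinge, must supply this moment: P = 55.7121/1.3 = 42.8555 kN.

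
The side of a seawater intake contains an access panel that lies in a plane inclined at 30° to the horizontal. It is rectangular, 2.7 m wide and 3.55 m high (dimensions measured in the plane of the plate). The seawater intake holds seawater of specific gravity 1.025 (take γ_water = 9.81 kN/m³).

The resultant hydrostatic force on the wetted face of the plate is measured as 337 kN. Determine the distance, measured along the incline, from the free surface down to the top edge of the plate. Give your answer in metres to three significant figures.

y_top ≈ 5.22 m

γ = 1.025 × 9.81 = 10.05525 kN/m³.
A = 2.7 × 3.55 = 9.585 m².
From F = γ·h_c·A, the centroid depth is h_c = 337/(10.05525 × 9.585) = 3.49659 m.
Let θ = 30° be the plate's angle to the horizontal; measure y along the incline from where the plane meets the free surface. Vertical depth h = y·sinθ with sinθ = 0.500000.
Along the incline, y_c = h_c/sinθ = 3.49659/0.500000 = 6.99318 m.
The centroid lies 3.55/2 = 1.775 m below the top edge, so the top edge sits at y_top = 6.99318 − 1.775 = 5.21818 m along the incline.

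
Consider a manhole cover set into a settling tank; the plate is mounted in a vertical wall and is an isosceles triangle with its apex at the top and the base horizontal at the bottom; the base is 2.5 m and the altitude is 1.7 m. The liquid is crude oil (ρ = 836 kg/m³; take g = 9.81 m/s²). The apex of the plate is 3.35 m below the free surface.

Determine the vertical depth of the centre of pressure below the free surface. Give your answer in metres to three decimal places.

γ = ρg = 836 × 9.81 / 1000 = 8.20116 kN/m³.
With the apex up, the centroid sits 2h/3 = 2 × 1.7/3 = 1.13333 m below the apex, so the centroid depth is h_c = 3.35 + 1.13333 = 4.48333 m.
A = ½ × 2.5 × 1.7 = 2.125 m².
Resultant F = γ·h_c·A = 8.20116 × 4.48333 × 2.125 = 78.1331 kN.
I_c = b·h³/36 = 2.5 × 1.7³/36 = 0.341181 m⁴.
Centre of pressure: y_p = y_c + I_c/(y_c·A) = 4.48333 + 0.341181/(4.48333 × 2.125) = 4.48333 + 0.0358117 = 4.51914 m along the plane.

h_p = 4.519 m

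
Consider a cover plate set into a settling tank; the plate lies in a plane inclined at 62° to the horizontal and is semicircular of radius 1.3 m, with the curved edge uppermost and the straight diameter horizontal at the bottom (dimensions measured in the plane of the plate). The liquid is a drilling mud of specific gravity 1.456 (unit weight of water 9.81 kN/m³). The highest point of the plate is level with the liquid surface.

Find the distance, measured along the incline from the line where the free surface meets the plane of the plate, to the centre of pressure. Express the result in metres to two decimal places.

y_p = 0.91 m

γ = 1.456 × 9.81 = 14.28336 kN/m³.
Let θ = 62° be the plate's angle to the horizontal; measure y along the incline from where the plane meets the free surface. Vertical depth h = y·sinθ with sinθ = 0.882948.
The centroid lies 4r/(3π) = 0.551737 m above the diameter, so r − 4r/(3π) = 1.3 − 0.551737 = 0.748263 m below the topmost point, so y_c = 0.748263 m and h_c = 0.748263 × 0.882948 = 0.660677 m.
A = πr²/2 = π × 1.3²/2 = 2.65465 m².
Resultant F = γ·h_c·A = 14.28336 × 0.660677 × 2.65465 = 25.0511 kN.
I_c = (π/8 − 8/(9π))·r⁴ = 0.109757 × 1.3⁴ = 0.313477 m⁴.
Centre of pressure: y_p = y_c + I_c/(y_c·A) = 0.748263 + 0.313477/(0.748263 × 2.65465) = 0.748263 + 0.157813 = 0.906076 m along the plane.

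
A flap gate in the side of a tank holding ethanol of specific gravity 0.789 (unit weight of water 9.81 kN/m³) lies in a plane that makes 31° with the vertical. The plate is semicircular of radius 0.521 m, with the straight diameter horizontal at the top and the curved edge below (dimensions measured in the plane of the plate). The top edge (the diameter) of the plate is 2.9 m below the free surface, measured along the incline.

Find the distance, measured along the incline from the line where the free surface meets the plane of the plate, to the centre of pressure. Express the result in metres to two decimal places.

y_p = 3.13 m

γ = 0.789 × 9.81 = 7.74009 kN/m³.
The plate makes 31° with the vertical, i.e. θ = 90° − 31° = 59° to the horizontal. Measuring y along the incline from the free-surface line, vertical depth h = y·sinθ with sinθ = 0.857167.
The centroid of a semicircle lies 4r/(3π) = 0.221119 m from the diameter, here below the top edge, so y_c = 2.9 + 0.221119 = 3.12112 m and h_c = 3.12112 × 0.857167 = 2.67532 m.
A = πr²/2 = π × 0.521²/2 = 0.426379 m².
Resultant F = γ·h_c·A = 7.74009 × 2.67532 × 0.426379 = 8.82912 kN.
I_c = (π/8 − 8/(9π))·r⁴ = 0.109757 × 0.521⁴ = 0.00808692 m⁴.
Centre of pressure: y_p = y_c + I_c/(y_c·A) = 3.12112 + 0.00808692/(3.12112 × 0.426379) = 3.12112 + 0.00607683 = 3.1272 m along the plane.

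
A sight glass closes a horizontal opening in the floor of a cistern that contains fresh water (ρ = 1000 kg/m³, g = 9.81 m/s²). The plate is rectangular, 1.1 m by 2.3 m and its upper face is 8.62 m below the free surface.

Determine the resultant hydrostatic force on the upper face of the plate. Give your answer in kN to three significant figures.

γ = ρg = 1000 × 9.81 = 9810 N/m³ = 9.81 kN/m³.
The plate is horizontal, so pressure is uniform at p = γ·h = 9.81 × 8.62 = 84.5622 kN/m².
A = 1.1 × 2.3 = 2.53 m².
F = p·A = 84.5622 × 2.53 = 213.942 kN.

F ≈ 214 kN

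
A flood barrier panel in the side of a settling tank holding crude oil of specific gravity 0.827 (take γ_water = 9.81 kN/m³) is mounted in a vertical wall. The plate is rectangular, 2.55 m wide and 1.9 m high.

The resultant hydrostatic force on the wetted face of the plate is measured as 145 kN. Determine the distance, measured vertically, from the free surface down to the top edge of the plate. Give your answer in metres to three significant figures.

γ = 0.827 × 9.81 = 8.11287 kN/m³.
A = 2.55 × 1.9 = 4.845 m².
From F = γ·h_c·A, the centroid depth is h_c = 145/(8.11287 × 4.845) = 3.68892 m.
The centroid lies 1.9/2 = 0.95 m below the top edge, so the top edge sits at h_top = 3.68892 − 0.95 = 2.73892 m below the surface.

d_top ≈ 2.74 m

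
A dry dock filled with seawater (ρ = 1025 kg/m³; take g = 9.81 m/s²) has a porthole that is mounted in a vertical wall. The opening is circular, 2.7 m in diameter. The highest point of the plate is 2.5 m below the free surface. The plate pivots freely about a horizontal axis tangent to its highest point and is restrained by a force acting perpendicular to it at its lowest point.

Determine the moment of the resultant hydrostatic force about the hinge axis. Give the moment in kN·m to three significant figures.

γ = ρg = 1025 × 9.81 / 1000 = 10.05525 kN/m³.
The centroid is at the centre, 1.35 m below the top of the plate, so the centroid depth is h_c = 2.5 + 1.35 = 3.85 m.
A = π(1.35)² = 5.72555 m².
Resultant F = γ·h_c·A = 10.05525 × 3.85 × 5.72555 = 221.652 kN.
I_c = πr⁴/4 = π × 1.35⁴/4 = 2.6087 m⁴.
Centre of pressure: y_p = y_c + I_c/(y_c·A) = 3.85 + 2.6087/(3.85 × 5.72555) = 3.85 + 0.118344 = 3.96834 m along the plane.
The resultant acts 1.35 + 0.118344 = 1.46834 m (along the plate) below the hinge at the top edge, so the moment about the hinge is M = F × 1.46834 = 221.652 × 1.46834 = 325.46 kN·m.

M ≈ 325 kN·m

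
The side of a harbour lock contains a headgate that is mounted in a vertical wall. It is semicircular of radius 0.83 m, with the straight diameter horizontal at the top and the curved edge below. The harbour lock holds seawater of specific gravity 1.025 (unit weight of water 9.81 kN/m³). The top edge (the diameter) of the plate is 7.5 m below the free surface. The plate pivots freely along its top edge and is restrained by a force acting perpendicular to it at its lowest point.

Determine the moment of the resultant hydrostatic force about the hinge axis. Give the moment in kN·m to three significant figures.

M ≈ 30.6 kN·m

γ = 1.025 × 9.81 = 10.05525 kN/m³.
The centroid of a semicircle lies 4r/(3π) = 0.352263 m from the diameter, here below the top edge, so the centroid depth is h_c = 7.5 + 0.352263 = 7.85226 m.
A = πr²/2 = π × 0.83²/2 = 1.08212 m².
Resultant F = γ·h_c·A = 10.05525 × 7.85226 × 1.08212 = 85.4403 kN.
I_c = (π/8 − 8/(9π))·r⁴ = 0.109757 × 0.83⁴ = 0.0520888 m⁴.
Centre of pressure: y_p = y_c + I_c/(y_c·A) = 7.85226 + 0.0520888/(7.85226 × 1.08212) = 7.85226 + 0.00613019 = 7.85839 m along the plane.
The resultant acts 0.352263 + 0.00613019 = 0.358393 m (along the plate) below the hinge at the top edge, so the moment about the hinge is M = F × 0.358393 = 85.4403 × 0.358393 = 30.6212 kN·m.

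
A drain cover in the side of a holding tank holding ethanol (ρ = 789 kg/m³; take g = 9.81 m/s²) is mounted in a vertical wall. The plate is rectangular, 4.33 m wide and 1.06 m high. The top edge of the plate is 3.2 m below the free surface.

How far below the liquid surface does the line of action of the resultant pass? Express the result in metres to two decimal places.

h_p = 3.76 m

γ = ρg = 789 × 9.81 / 1000 = 7.74009 kN/m³.
The centroid lies 1.06/2 = 0.53 m below the top edge, so the centroid depth is h_c = 3.2 + 0.53 = 3.73 m.
A = 4.33 × 1.06 = 4.5898 m².
Resultant F = γ·h_c·A = 7.74009 × 3.73 × 4.5898 = 132.51 kN.
I_c = b·h³/12 = 4.33 × 1.06³/12 = 0.429758 m⁴.
Centre of pressure: y_p = y_c + I_c/(y_c·A) = 3.73 + 0.429758/(3.73 × 4.5898) = 3.73 + 0.0251028 = 3.7551 m along the plane.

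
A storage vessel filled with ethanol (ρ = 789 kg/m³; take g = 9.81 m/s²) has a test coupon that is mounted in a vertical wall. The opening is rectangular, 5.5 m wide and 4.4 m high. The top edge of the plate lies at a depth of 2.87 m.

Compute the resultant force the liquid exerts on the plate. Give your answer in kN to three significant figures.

γ = ρg = 789 × 9.81 / 1000 = 7.74009 kN/m³.
The centroid lies 4.4/2 = 2.2 m below the top edge, so the centroid depth is h_c = 2.87 + 2.2 = 5.07 m.
A = 5.5 × 4.4 = 24.2 m².
Resultant F = γ·h_c·A = 7.74009 × 5.07 × 24.2 = 949.663 kN.

F ≈ 950 kN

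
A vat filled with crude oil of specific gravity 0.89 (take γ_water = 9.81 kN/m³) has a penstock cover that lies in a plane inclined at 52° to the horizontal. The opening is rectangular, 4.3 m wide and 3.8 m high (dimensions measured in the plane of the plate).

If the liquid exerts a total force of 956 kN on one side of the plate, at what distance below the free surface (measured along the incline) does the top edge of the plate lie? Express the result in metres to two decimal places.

γ = 0.89 × 9.81 = 8.7309 kN/m³.
A = 4.3 × 3.8 = 16.34 m².
From F = γ·h_c·A, the centroid depth is h_c = 956/(8.7309 × 16.34) = 6.70111 m.
Let θ = 52° be the plate's angle to the horizontal; measure y along the incline from where the plane meets the free surface. Vertical depth h = y·sinθ with sinθ = 0.788011.
Along the incline, y_c = h_c/sinθ = 6.70111/0.788011 = 8.50383 m.
The centroid lies 3.8/2 = 1.9 m below the top edge, so the top edge sits at y_top = 8.50383 − 1.9 = 6.60383 m along the incline.

y_top ≈ 6.60 m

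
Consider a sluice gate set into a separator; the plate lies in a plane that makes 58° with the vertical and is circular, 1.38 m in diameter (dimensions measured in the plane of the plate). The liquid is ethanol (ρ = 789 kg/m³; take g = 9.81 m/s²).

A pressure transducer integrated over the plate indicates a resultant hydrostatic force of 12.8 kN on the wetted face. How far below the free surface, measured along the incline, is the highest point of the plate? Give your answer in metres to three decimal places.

y_top ≈ 1.396 m

γ = ρg = 789 × 9.81 / 1000 = 7.74009 kN/m³.
A = π(0.69)² = 1.49571 m².
From F = γ·h_c·A, the centroid depth is h_c = 12.8/(7.74009 × 1.49571) = 1.10565 m.
The plate makes 58° with the vertical, i.e. θ = 90° − 58° = 32° to the horizontal. Measuring y along the incline from the free-surface line, vertical depth h = y·sinθ with sinθ = 0.529919.
Along the incline, y_c = h_c/sinθ = 1.10565/0.529919 = 2.08645 m.
The centroid is at the centre, 0.69 m below the top of the plate, so the highest point sits at y_top = 2.08645 − 0.69 = 1.39645 m along the incline.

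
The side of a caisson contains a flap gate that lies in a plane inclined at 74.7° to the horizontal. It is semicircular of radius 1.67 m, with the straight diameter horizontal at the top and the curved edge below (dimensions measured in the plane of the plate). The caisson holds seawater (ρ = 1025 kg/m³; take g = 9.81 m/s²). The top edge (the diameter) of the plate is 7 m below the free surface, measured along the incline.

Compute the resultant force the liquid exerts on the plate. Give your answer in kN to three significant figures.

γ = ρg = 1025 × 9.81 / 1000 = 10.05525 kN/m³.
Let θ = 74.7° be the plate's angle to the horizontal; measure y along the incline from where the plane meets the free surface. Vertical depth h = y·sinθ with sinθ = 0.964557.
The centroid of a semicircle lies 4r/(3π) = 0.70877 m from the diameter, here below the top edge, so y_c = 7 + 0.70877 = 7.70877 m and h_c = 7.70877 × 0.964557 = 7.43555 m.
A = πr²/2 = π × 1.67²/2 = 4.38079 m².
Resultant F = γ·h_c·A = 10.05525 × 7.43555 × 4.38079 = 327.536 kN.

F ≈ 328 kN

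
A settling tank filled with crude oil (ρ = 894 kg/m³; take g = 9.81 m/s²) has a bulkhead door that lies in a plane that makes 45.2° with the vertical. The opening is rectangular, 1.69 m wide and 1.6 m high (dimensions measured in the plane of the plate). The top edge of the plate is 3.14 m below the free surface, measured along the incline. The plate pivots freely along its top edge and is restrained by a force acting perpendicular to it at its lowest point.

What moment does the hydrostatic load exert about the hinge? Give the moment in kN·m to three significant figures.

M ≈ 56.2 kN·m

γ = ρg = 894 × 9.81 / 1000 = 8.77014 kN/m³.
The plate makes 45.2° with the vertical, i.e. θ = 90° − 45.2° = 44.8° to the horizontal. Measuring y along the incline from the free-surface line, vertical depth h = y·sinθ with sinθ = 0.704634.
The centroid lies 1.6/2 = 0.8 m below the top edge, so y_c = 3.14 + 0.8 = 3.94 m and h_c = 3.94 × 0.704634 = 2.77626 m.
A = 1.69 × 1.6 = 2.704 m².
Resultant F = γ·h_c·A = 8.77014 × 2.77626 × 2.704 = 65.8375 kN.
I_c = b·h³/12 = 1.69 × 1.6³/12 = 0.576853 m⁴.
Centre of pressure: y_p = y_c + I_c/(y_c·A) = 3.94 + 0.576853/(3.94 × 2.704) = 3.94 + 0.0541455 = 3.99415 m along the plane.
The resultant acts 0.8 + 0.0541455 = 0.854146 m (along the plate) below the hinge at the top edge, so the moment about the hinge is M = F × 0.854146 = 65.8375 × 0.854146 = 56.2348 kN·m.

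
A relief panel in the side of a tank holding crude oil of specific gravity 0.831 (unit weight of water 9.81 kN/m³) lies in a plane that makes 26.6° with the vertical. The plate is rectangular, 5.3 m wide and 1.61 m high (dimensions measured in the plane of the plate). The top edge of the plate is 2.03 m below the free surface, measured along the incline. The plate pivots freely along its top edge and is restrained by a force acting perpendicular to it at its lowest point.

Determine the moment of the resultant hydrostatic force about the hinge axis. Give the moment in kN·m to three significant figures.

γ = 0.831 × 9.81 = 8.15211 kN/m³.
The plate makes 26.6° with the vertical, i.e. θ = 90° − 26.6° = 63.4° to the horizontal. Measuring y along the incline from the free-surface line, vertical depth h = y·sinθ with sinθ = 0.894154.
The centroid lies 1.61/2 = 0.805 m below the top edge, so y_c = 2.03 + 0.805 = 2.835 m and h_c = 2.835 × 0.894154 = 2.53493 m.
A = 5.3 × 1.61 = 8.533 m².
Resultant F = γ·h_c·A = 8.15211 × 2.53493 × 8.533 = 176.335 kN.
I_c = b·h³/12 = 5.3 × 1.61³/12 = 1.8432 m⁴.
Centre of pressure: y_p = y_c + I_c/(y_c·A) = 2.835 + 1.8432/(2.835 × 8.533) = 2.835 + 0.0761935 = 2.91119 m along the plane.
The resultant acts 0.805 + 0.0761935 = 0.881194 m (along the plate) below the hinge at the top edge, so the moment about the hinge is M = F × 0.881194 = 176.335 × 0.881194 = 155.385 kN·m.

M ≈ 155 kN·m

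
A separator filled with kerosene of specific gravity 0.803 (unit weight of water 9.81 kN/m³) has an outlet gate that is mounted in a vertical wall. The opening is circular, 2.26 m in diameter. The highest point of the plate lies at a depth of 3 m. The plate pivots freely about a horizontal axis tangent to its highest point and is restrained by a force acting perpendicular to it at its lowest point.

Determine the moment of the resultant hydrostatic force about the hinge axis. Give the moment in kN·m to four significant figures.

M ≈ 157.6 kN·m

γ = 0.803 × 9.81 = 7.87743 kN/m³.
The centroid is at the centre, 1.13 m below the top of the plate, so the centroid depth is h_c = 3 + 1.13 = 4.13 m.
A = π(1.13)² = 4.0115 m².
Resultant F = γ·h_c·A = 7.87743 × 4.13 × 4.0115 = 130.509 kN.
I_c = πr⁴/4 = π × 1.13⁴/4 = 1.28057 m⁴.
Centre of pressure: y_p = y_c + I_c/(y_c·A) = 4.13 + 1.28057/(4.13 × 4.0115) = 4.13 + 0.0772941 = 4.20729 m along the plane.
The resultant acts 1.13 + 0.0772941 = 1.20729 m (along the plate) below the hinge at the top edge, so the moment about the hinge is M = F × 1.20729 = 130.509 × 1.20729 = 157.562 kN·m.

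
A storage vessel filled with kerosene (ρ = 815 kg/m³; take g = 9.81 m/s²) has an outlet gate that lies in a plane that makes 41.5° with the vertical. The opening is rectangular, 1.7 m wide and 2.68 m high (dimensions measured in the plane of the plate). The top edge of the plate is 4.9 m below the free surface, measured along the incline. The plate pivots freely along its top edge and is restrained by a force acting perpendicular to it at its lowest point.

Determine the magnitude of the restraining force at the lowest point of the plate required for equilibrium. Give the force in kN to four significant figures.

P ≈ 91.21 kN

γ = ρg = 815 × 9.81 / 1000 = 7.99515 kN/m³.
The plate makes 41.5° with the vertical, i.e. θ = 90° − 41.5° = 48.5° to the horizontal. Measuring y along the incline from the free-surface line, vertical depth h = y·sinθ with sinθ = 0.748956.
The centroid lies 2.68/2 = 1.34 m below the top edge, so y_c = 4.9 + 1.34 = 6.24 m and h_c = 6.24 × 0.748956 = 4.67349 m.
A = 1.7 × 2.68 = 4.556 m².
Resultant F = γ·h_c·A = 7.99515 × 4.67349 × 4.556 = 170.236 kN.
I_c = b·h³/12 = 1.7 × 2.68³/12 = 2.72692 m⁴.
Centre of pressure: y_p = y_c + I_c/(y_c·A) = 6.24 + 2.72692/(6.24 × 4.556) = 6.24 + 0.0959189 = 6.33592 m along the plane.
The resultant acts 1.34 + 0.0959189 = 1.43592 m (along the plate) below the hinge at the top edge, so the moment about the hinge is M = F × 1.43592 = 170.236 × 1.43592 = 244.445 kN·m.
A normal force at the bottom, 2.68 m from the hinge, must supply this moment: P = 244.445/2.68 = 91.2108 kN.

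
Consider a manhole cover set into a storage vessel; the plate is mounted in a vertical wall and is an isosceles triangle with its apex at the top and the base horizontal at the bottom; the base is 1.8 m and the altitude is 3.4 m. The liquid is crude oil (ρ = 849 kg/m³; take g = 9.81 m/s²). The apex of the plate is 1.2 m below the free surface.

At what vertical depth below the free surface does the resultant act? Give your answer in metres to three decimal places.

γ = ρg = 849 × 9.81 / 1000 = 8.32869 kN/m³.
With the apex up, the centroid sits 2h/3 = 2 × 3.4/3 = 2.26667 m below the apex, so the centroid depth is h_c = 1.2 + 2.26667 = 3.46667 m.
A = ½ × 1.8 × 3.4 = 3.06 m².
Resultant F = γ·h_c·A = 8.32869 × 3.46667 × 3.06 = 88.3508 kN.
I_c = b·h³/36 = 1.8 × 3.4³/36 = 1.9652 m⁴.
Centre of pressure: y_p = y_c + I_c/(y_c·A) = 3.46667 + 1.9652/(3.46667 × 3.06) = 3.46667 + 0.185256 = 3.65193 m along the plane.

h_p = 3.652 m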